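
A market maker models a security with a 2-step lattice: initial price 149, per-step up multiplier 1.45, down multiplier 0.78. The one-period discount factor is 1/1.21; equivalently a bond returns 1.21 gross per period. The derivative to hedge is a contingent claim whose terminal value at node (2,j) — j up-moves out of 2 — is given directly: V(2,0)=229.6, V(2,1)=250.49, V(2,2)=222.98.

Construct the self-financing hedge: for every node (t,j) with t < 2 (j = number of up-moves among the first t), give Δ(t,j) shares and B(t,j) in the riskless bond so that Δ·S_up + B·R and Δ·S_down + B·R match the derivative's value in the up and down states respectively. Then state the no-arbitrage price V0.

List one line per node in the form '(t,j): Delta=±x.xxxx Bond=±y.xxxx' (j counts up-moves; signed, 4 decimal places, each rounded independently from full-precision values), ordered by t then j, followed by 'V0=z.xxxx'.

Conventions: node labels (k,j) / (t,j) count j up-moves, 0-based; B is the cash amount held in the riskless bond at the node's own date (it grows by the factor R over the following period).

The replicating-portfolio and risk-neutral prices coincide; use p* = (1.21−0.78)/(1.45−0.78) = 0.6418 for the latter.
Terminal payoffs: V(2,0)=229.6000, V(2,1)=250.4900, V(2,2)=222.9800
(1,0): S=116.2200. Δ = (V_up−V_dn)/(S_up−S_dn) = (250.4900−229.6000)/(168.5190−90.6516) = 0.2683. V = [p*·250.4900 + (1−p*)·229.6000]/1.21 = 200.8322. B = V − Δ·S = 169.6531.
(1,1): S=216.0500. Δ = (V_up−V_dn)/(S_up−S_dn) = (222.9800−250.4900)/(313.2725−168.5190) = -0.1900. V = [p*·222.9800 + (1−p*)·250.4900]/1.21 = 192.4251. B = V − Δ·S = 233.4848.
(0,0): S=149.0000. Δ = (V_up−V_dn)/(S_up−S_dn) = (192.4251−200.8322)/(216.0500−116.2200) = -0.0842. V = [p*·192.4251 + (1−p*)·200.8322]/1.21 = 161.5178. B = V − Δ·S = 174.0659.
Verification: the root portfolio costs Δ(0,0)·S0 + B(0,0) = 161.5178, matching V0.

(0,0): Delta=-0.0842 Bond=174.0659
(1,0): Delta=0.2683 Bond=169.6531
(1,1): Delta=-0.1900 Bond=233.4848
V0=161.5178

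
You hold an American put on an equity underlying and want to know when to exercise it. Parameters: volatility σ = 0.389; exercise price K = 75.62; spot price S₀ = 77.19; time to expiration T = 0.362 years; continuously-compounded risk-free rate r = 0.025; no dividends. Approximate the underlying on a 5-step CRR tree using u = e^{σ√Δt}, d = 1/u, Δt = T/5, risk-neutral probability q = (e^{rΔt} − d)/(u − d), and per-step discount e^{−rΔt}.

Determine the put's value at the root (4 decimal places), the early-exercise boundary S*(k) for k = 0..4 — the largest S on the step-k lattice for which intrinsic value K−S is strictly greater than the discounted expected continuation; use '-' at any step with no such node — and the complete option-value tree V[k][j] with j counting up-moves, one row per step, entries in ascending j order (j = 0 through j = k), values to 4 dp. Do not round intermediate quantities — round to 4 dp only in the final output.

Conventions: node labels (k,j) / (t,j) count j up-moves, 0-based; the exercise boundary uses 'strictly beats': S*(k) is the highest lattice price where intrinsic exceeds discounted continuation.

price = 6.4125
boundary = - - - 56.3883 62.6104
tree:
6.4125
9.6087 3.0084
13.9022 5.0397 0.8410
19.2317 8.2382 1.6280 0.0000
24.8354 13.0096 3.1516 0.0000 0.0000
29.8823 19.2317 6.1010 0.0000 0.0000 0.0000

params: Δt=0.07240 u=1.11034 d=0.90062 q=0.48249 e^(-rΔt)=0.99819
t_5 payoffs: 29.8823 19.2317 6.1010 0.0000 0.0000 0.0000
t_4: node(4,0) S=50.7846 payoff=24.8354 vs cont=24.6987 → 24.8354 [stop]  node(4,1) S=62.6104 payoff=13.0096 vs cont=12.8728 → 13.0096 [stop]  node(4,2) S=77.1900 payoff=0.0000 vs cont=3.1516 → 3.1516 [wait]  node(4,3) S=95.1646 payoff=0.0000 vs cont=0.0000 → 0.0000 [wait]  node(4,4) S=117.3249 payoff=0.0000 vs cont=0.0000 → 0.0000 [wait]  ⇒ S*(4)=62.6104
t_3: node(3,0) S=56.3883 payoff=19.2317 vs cont=19.0949 → 19.2317 [stop]  node(3,1) S=69.5190 payoff=6.1010 vs cont=8.2382 → 8.2382 [wait]  node(3,2) S=85.7074 payoff=0.0000 vs cont=1.6280 → 1.6280 [wait]  node(3,3) S=105.6654 payoff=0.0000 vs cont=0.0000 → 0.0000 [wait]  ⇒ S*(3)=56.3883
t_2: node(2,0) S=62.6104 payoff=13.0096 vs cont=13.9022 → 13.9022 [wait]  node(2,1) S=77.1900 payoff=0.0000 vs cont=5.0397 → 5.0397 [wait]  node(2,2) S=95.1646 payoff=0.0000 vs cont=0.8410 → 0.8410 [wait]  ⇒ S*(2)=-
t_1: node(1,0) S=69.5190 payoff=6.1010 vs cont=9.6087 → 9.6087 [wait]  node(1,1) S=85.7074 payoff=0.0000 vs cont=3.0084 → 3.0084 [wait]  ⇒ S*(1)=-
t_0: node(0,0) S=77.1900 payoff=0.0000 vs cont=6.4125 → 6.4125 [wait]  ⇒ S*(0)=-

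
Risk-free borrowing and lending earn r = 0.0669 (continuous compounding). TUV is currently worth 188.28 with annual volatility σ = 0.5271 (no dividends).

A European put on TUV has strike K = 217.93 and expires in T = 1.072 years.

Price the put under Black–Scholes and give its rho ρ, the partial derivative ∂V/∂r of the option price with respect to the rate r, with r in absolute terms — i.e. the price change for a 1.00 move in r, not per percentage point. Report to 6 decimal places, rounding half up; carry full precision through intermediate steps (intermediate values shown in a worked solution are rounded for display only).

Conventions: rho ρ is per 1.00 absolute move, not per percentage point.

price = 49.721571
ρ = -143.277430

σ√T = 0.5271·√1.072 = 0.545746
d₁ = (ln(S/K) + (r+σ²/2)T) / (σ√T) = (ln(188.28/217.93) + (0.0669+0.5271²/2)·1.072) / 0.545746 = (-0.146244 + 0.220636) / 0.545746 = 0.136313
d₂ = d₁ − σ√T = 0.136313 − 0.545746 = -0.409433
e^{−rT} = 0.930794
N(−d₁) = 0.445787,  N(−d₂) = 0.658889
Put price V = K·e^{−rT}·N(−d₂) − S·N(−d₁) = 133.654319 − 83.932748 = 49.721571
ρ = −K·T·e^{−rT}·N(−d₂) = -143.277430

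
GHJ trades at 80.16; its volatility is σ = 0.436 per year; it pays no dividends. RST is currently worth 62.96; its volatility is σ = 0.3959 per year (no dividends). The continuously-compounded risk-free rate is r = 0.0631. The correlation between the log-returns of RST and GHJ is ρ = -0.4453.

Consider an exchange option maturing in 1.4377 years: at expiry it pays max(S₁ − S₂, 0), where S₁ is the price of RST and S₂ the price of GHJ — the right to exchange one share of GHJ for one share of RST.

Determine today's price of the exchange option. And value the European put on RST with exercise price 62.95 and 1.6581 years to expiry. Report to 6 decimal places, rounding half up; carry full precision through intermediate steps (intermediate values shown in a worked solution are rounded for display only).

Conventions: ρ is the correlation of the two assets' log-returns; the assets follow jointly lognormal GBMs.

σ_eff = √(σ₁² + σ₂² − 2ρσ₁σ₂) = √(0.3959² + 0.436² − 2·-0.4453·0.3959·0.436) = 0.707504
d₁ = (ln(S₁/S₂) + (q₂ − q₁ + σ_eff²/2)T) / (σ_eff√T) = (ln(62.96/80.16) + (0.0 − 0.0 + 0.250281)·1.4377) / 0.848326 = 0.139455
d₂ = d₁ − σ_eff√T = 0.139455 − 0.848326 = -0.708871
N(d₁) = 0.555455,  N(d₂) = 0.239202
V = S₁·e^{−q₁T}·N(d₁) − S₂·e^{−q₂T}·N(d₂) = 34.971434 − 19.174458 = 15.796976
[vanilla: RST put K=62.95]
σ√T = 0.3959·√1.6581 = 0.509789
d₁ = (ln(S/K) + (r+σ²/2)T) / (σ√T) = (ln(62.96/62.95) + (0.0631+0.3959²/2)·1.6581) / 0.509789 = (0.000159 + 0.234569) / 0.509789 = 0.460440
d₂ = d₁ − σ√T = 0.460440 − 0.509789 = -0.049349
e^{−rT} = 0.900661
N(−d₁) = 0.322600,  N(−d₂) = 0.519679
price = K·e^{−rT}·N(−d₂) − S·N(−d₁) = 29.464072 − 20.310903 = 9.153169

exchange price = 15.796976
price(RST put K=62.95) = 9.153169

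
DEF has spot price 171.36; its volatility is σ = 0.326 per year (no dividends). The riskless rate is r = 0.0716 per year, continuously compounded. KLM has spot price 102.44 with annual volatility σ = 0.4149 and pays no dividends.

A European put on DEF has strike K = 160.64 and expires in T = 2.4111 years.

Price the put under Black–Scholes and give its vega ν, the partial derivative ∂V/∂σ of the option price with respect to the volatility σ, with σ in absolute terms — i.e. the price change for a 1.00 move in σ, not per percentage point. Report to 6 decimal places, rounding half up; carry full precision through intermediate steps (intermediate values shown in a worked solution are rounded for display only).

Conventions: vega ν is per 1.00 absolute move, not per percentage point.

price = 15.742910
ν = 81.810221

σ√T = 0.326·√2.4111 = 0.506204
d₁ = (ln(S/K) + (r+σ²/2)T) / (σ√T) = (ln(171.36/160.64) + (0.0716+0.326²/2)·2.4111) / 0.506204 = (0.064601 + 0.300756) / 0.506204 = 0.721758
d₂ = d₁ − σ√T = 0.721758 − 0.506204 = 0.215555
e^{−rT} = 0.841445
N(−d₁) = 0.235222,  N(−d₂) = 0.414667
Put price V = K·e^{−rT}·N(−d₂) − S·N(−d₁) = 56.050482 − 40.307572 = 15.742910
φ(d₁) = (1/√(2π))·e^{−d₁²/2} = 0.307461
ν = S·φ(d₁)·√T = 81.810221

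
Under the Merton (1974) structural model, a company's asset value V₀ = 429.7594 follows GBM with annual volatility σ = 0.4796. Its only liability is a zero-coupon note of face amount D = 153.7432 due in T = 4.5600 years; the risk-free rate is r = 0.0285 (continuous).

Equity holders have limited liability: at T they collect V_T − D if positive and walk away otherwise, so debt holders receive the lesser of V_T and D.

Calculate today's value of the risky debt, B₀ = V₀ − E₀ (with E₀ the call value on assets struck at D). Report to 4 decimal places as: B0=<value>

B0=120.3943

With assets at 429.7594 and a single debt payment of 153.7432 at 4.5600 years:
d₁ = [ln(V₀/D) + (r + σ²/2)T] / (σ√T)
   = [ln(429.7594/153.7432) + (0.0285 + 0.5·0.4796²)·4.5600] / (0.4796·√4.5600)
   = [1.027942 + 0.654397] / 1.024145 = 1.642676
d₂ = d₁ − σ√T = 1.642676 − 1.024145 = 0.618530
N(d₁) = 0.949775,  N(d₂) = 0.731887,  e^(−rT) = 0.878131
E₀ = V₀·N(d₁) − D·e^(−rT)·N(d₂)
   = 429.7594·0.949775 − 153.7432·0.878131·0.731887 = 309.365133
B₀ = V₀ − E₀ = 429.7594 − 309.365133 = 120.394267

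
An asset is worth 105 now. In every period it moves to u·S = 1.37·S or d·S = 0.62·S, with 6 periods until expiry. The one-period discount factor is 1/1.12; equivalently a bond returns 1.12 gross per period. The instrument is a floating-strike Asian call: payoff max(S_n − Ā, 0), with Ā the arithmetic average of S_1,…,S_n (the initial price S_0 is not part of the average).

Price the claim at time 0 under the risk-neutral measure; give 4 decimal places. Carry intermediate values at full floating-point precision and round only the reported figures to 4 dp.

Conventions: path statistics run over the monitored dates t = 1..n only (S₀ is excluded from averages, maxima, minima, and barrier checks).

With p* = (R−d)/(u−d) = 0.6667, sum probability × payoff across the paths and divide by R^6.
Enumerate all 2^6 = 64 price paths (U = up ×1.37, D = down ×0.62); each path with k up-moves has probability p*^k·(1−p*)^(6−k).
DDDDDD: Ā=26.9308, payoff=0.0000, prob=0.001372
UDDDDD: Ā=59.5085, payoff=0.0000, prob=0.002743
DUDDDD: Ā=46.3835, payoff=0.0000, prob=0.002743
UUDDDD: Ā=102.4925, payoff=0.0000, prob=0.005487
DDUDDD: Ā=38.2460, payoff=0.0000, prob=0.002743
UDUDDD: Ā=84.5112, payoff=0.0000, prob=0.005487
DUUDDD: Ā=71.3862, payoff=0.0000, prob=0.005487
UUUDDD: Ā=157.7405, payoff=0.0000, prob=0.010974
DDDUDD: Ā=33.2007, payoff=0.0000, prob=0.002743
UDDUDD: Ā=73.3629, payoff=0.0000, prob=0.005487
DUDUDD: Ā=60.2379, payoff=0.0000, prob=0.005487
UUDUDD: Ā=133.1062, payoff=0.0000, prob=0.010974
DDUUDD: Ā=52.1004, payoff=0.0000, prob=0.005487
UDUUDD: Ā=115.1250, payoff=0.0000, prob=0.010974
DUUUDD: Ā=102.0000, payoff=0.0000, prob=0.010974
UUUUDD: Ā=225.3871, payoff=0.0000, prob=0.021948
DDDDUD: Ā=30.0727, payoff=0.0000, prob=0.002743
UDDDUD: Ā=66.4509, payoff=0.0000, prob=0.005487
DUDDUD: Ā=53.3259, payoff=0.0000, prob=0.005487
UUDDUD: Ā=117.8330, payoff=0.0000, prob=0.010974
DDUDUD: Ā=45.1884, payoff=0.0000, prob=0.005487
UDUDUD: Ā=99.8517, payoff=0.0000, prob=0.010974
DUUDUD: Ā=86.7267, payoff=0.0000, prob=0.010974
UUUDUD: Ā=191.6380, payoff=0.0000, prob=0.021948
DDDUUD: Ā=40.1431, payoff=0.0000, prob=0.005487
UDDUUD: Ā=88.7033, payoff=0.0000, prob=0.010974
DUDUUD: Ā=75.5783, payoff=0.0000, prob=0.010974
UUDUUD: Ā=167.0037, payoff=0.0000, prob=0.021948
DDUUUD: Ā=67.4408, payoff=0.0000, prob=0.010974
UDUUUD: Ā=149.0225, payoff=0.0000, prob=0.021948
DUUUUD: Ā=135.8975, payoff=6.2879, prob=0.021948
UUUUUD: Ā=300.2896, payoff=13.8942, prob=0.043896
DDDDDU: Ā=28.1333, payoff=0.0000, prob=0.002743
UDDDDU: Ā=62.1654, payoff=0.0000, prob=0.005487
DUDDDU: Ā=49.0404, payoff=0.0000, prob=0.005487
UUDDDU: Ā=108.3635, payoff=0.0000, prob=0.010974
DDUDDU: Ā=40.9029, payoff=0.0000, prob=0.005487
UDUDDU: Ā=90.3823, payoff=0.0000, prob=0.010974
DUUDDU: Ā=77.2573, payoff=0.0000, prob=0.010974
UUUDDU: Ā=170.7137, payoff=0.0000, prob=0.021948
DDDUDU: Ā=35.8577, payoff=0.0000, prob=0.005487
UDDUDU: Ā=79.2339, payoff=0.0000, prob=0.010974
DUDUDU: Ā=66.1089, payoff=0.0000, prob=0.010974
UUDUDU: Ā=146.0794, payoff=0.0000, prob=0.021948
DDUUDU: Ā=57.9714, payoff=6.3753, prob=0.010974
UDUUDU: Ā=128.0981, payoff=14.0873, prob=0.021948
DUUUDU: Ā=114.9731, payoff=27.2123, prob=0.021948
UUUUDU: Ā=254.0535, payoff=60.1304, prob=0.043896
DDDDUU: Ā=32.7296, payoff=0.0000, prob=0.005487
UDDDUU: Ā=72.3219, payoff=0.0000, prob=0.010974
DUDDUU: Ā=59.1969, payoff=5.1498, prob=0.010974
UUDDUU: Ā=130.8061, payoff=11.3793, prob=0.021948
DDUDUU: Ā=51.0594, payoff=13.2873, prob=0.010974
UDUDUU: Ā=112.8248, payoff=29.3606, prob=0.021948
DUUDUU: Ā=99.6998, payoff=42.4856, prob=0.021948
UUUDUU: Ā=220.3045, payoff=93.8794, prob=0.043896
DDDUUU: Ā=46.0142, payoff=18.3325, prob=0.010974
UDDUUU: Ā=101.6765, payoff=40.5089, prob=0.021948
DUDUUU: Ā=88.5515, payoff=53.6339, prob=0.021948
UUDUUU: Ā=195.6701, payoff=118.5137, prob=0.043896
DDUUUU: Ā=80.4140, payoff=61.7714, prob=0.021948
UDUUUU: Ā=177.6889, payoff=136.4949, prob=0.043896
DUUUUU: Ā=164.5639, payoff=149.6199, prob=0.043896
UUUUUU: Ā=363.6331, payoff=330.6118, prob=0.087791
Price = Σ prob·payoff / R^6 = 60.923165 / 1.973823 = 30.8656

price = 30.8656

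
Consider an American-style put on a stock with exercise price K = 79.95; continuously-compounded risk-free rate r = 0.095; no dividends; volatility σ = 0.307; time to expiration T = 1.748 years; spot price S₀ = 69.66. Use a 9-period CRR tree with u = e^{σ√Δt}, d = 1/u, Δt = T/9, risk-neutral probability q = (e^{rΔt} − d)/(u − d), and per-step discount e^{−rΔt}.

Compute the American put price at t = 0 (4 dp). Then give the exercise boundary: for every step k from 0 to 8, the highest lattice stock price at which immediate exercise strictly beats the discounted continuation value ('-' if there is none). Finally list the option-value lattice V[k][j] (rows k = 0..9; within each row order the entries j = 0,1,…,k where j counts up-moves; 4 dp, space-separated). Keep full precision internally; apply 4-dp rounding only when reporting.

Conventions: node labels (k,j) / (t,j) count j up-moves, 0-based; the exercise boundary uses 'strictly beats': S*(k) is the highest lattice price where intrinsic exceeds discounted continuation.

price = 12.9066
boundary = - 60.8450 53.1454 60.8450 53.1454 60.8450 53.1454 60.8450 69.6600
tree:
12.9066
19.1050 7.9651
26.8046 12.5416 4.2620
33.5298 19.1050 7.2699 1.7944
39.4039 26.8046 12.0174 3.3941 0.4656
44.5348 33.5298 19.1050 6.2716 1.0096 0.0086
49.0163 39.4039 26.8046 11.2166 2.1892 0.0188 0.0000
52.9308 44.5348 33.5298 19.1050 4.7465 0.0413 0.0000 0.0000
56.3499 49.0163 39.4039 26.8046 10.2900 0.0904 0.0000 0.0000 0.0000
59.3363 52.9308 44.5348 33.5298 19.1050 0.1979 0.0000 0.0000 0.0000 0.0000

params: Δt=0.19422 u=1.14488 d=0.87346 q=0.53484 e^(-rΔt)=0.98172
t_9 payoffs: 59.3363 52.9308 44.5348 33.5298 19.1050 0.1979 0.0000 0.0000 0.0000 0.0000
t_8: node(8,0) S=23.6001 payoff=56.3499 vs cont=54.8883 → 56.3499 [stop]  node(8,1) S=30.9337 payoff=49.0163 vs cont=47.5547 → 49.0163 [stop]  node(8,2) S=40.5461 payoff=39.4039 vs cont=37.9423 → 39.4039 [stop]  node(8,3) S=53.1454 payoff=26.8046 vs cont=25.3429 → 26.8046 [stop]  node(8,4) S=69.6600 payoff=10.2900 vs cont=8.8284 → 10.2900 [stop]  node(8,5) S=91.3063 payoff=0.0000 vs cont=0.0904 → 0.0904 [wait]  node(8,6) S=119.6791 payoff=0.0000 vs cont=0.0000 → 0.0000 [wait]  node(8,7) S=156.8685 payoff=0.0000 vs cont=0.0000 → 0.0000 [wait]  node(8,8) S=205.6142 payoff=0.0000 vs cont=0.0000 → 0.0000 [wait]  ⇒ S*(8)=69.6600
t_7: node(7,0) S=27.0192 payoff=52.9308 vs cont=51.4692 → 52.9308 [stop]  node(7,1) S=35.4152 payoff=44.5348 vs cont=43.0731 → 44.5348 [stop]  node(7,2) S=46.4202 payoff=33.5298 vs cont=32.0681 → 33.5298 [stop]  node(7,3) S=60.8450 payoff=19.1050 vs cont=17.6434 → 19.1050 [stop]  node(7,4) S=79.7521 payoff=0.1979 vs cont=4.7465 → 4.7465 [wait]  node(7,5) S=104.5345 payoff=0.0000 vs cont=0.0413 → 0.0413 [wait]  node(7,6) S=137.0178 payoff=0.0000 vs cont=0.0000 → 0.0000 [wait]  node(7,7) S=179.5950 payoff=0.0000 vs cont=0.0000 → 0.0000 [wait]  ⇒ S*(7)=60.8450
t_6: node(6,0) S=30.9337 payoff=49.0163 vs cont=47.5547 → 49.0163 [stop]  node(6,1) S=40.5461 payoff=39.4039 vs cont=37.9423 → 39.4039 [stop]  node(6,2) S=53.1454 payoff=26.8046 vs cont=25.3429 → 26.8046 [stop]  node(6,3) S=69.6600 payoff=10.2900 vs cont=11.2166 → 11.2166 [wait]  node(6,4) S=91.3063 payoff=0.0000 vs cont=2.1892 → 2.1892 [wait]  node(6,5) S=119.6791 payoff=0.0000 vs cont=0.0188 → 0.0188 [wait]  node(6,6) S=156.8685 payoff=0.0000 vs cont=0.0000 → 0.0000 [wait]  ⇒ S*(6)=53.1454
t_5: node(5,0) S=35.4152 payoff=44.5348 vs cont=43.0731 → 44.5348 [stop]  node(5,1) S=46.4202 payoff=33.5298 vs cont=32.0681 → 33.5298 [stop]  node(5,2) S=60.8450 payoff=19.1050 vs cont=18.1299 → 19.1050 [stop]  node(5,3) S=79.7521 payoff=0.1979 vs cont=6.2716 → 6.2716 [wait]  node(5,4) S=104.5345 payoff=0.0000 vs cont=1.0096 → 1.0096 [wait]  node(5,5) S=137.0178 payoff=0.0000 vs cont=0.0086 → 0.0086 [wait]  ⇒ S*(5)=60.8450
t_4: node(4,0) S=40.5461 payoff=39.4039 vs cont=37.9423 → 39.4039 [stop]  node(4,1) S=53.1454 payoff=26.8046 vs cont=25.3429 → 26.8046 [stop]  node(4,2) S=69.6600 payoff=10.2900 vs cont=12.0174 → 12.0174 [wait]  node(4,3) S=91.3063 payoff=0.0000 vs cont=3.3941 → 3.3941 [wait]  node(4,4) S=119.6791 payoff=0.0000 vs cont=0.4656 → 0.4656 [wait]  ⇒ S*(4)=53.1454
t_3: node(3,0) S=46.4202 payoff=33.5298 vs cont=32.0681 → 33.5298 [stop]  node(3,1) S=60.8450 payoff=19.1050 vs cont=18.5504 → 19.1050 [stop]  node(3,2) S=79.7521 payoff=0.1979 vs cont=7.2699 → 7.2699 [wait]  node(3,3) S=104.5345 payoff=0.0000 vs cont=1.7944 → 1.7944 [wait]  ⇒ S*(3)=60.8450
t_2: node(2,0) S=53.1454 payoff=26.8046 vs cont=25.3429 → 26.8046 [stop]  node(2,1) S=69.6600 payoff=10.2900 vs cont=12.5416 → 12.5416 [wait]  node(2,2) S=91.3063 payoff=0.0000 vs cont=4.2620 → 4.2620 [wait]  ⇒ S*(2)=53.1454
t_1: node(1,0) S=60.8450 payoff=19.1050 vs cont=18.8256 → 19.1050 [stop]  node(1,1) S=79.7521 payoff=0.1979 vs cont=7.9651 → 7.9651 [wait]  ⇒ S*(1)=60.8450
t_0: node(0,0) S=69.6600 payoff=10.2900 vs cont=12.9066 → 12.9066 [wait]  ⇒ S*(0)=-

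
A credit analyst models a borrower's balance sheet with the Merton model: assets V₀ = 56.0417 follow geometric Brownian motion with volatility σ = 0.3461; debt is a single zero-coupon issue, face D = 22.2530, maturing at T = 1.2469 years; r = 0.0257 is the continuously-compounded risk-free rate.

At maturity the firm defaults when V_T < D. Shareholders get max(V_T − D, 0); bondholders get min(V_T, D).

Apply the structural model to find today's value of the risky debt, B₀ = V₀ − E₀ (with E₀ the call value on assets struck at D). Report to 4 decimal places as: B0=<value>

Apply the equity-as-call identities (strike 22.2530, horizon 1.2469 years):
d₁ = [ln(V₀/D) + (r + σ²/2)T] / (σ√T)
   = [ln(56.0417/22.2530) + (0.0257 + 0.5·0.3461²)·1.2469] / (0.3461·√1.2469)
   = [0.923619 + 0.106725] / 0.386471 = 2.666030
d₂ = d₁ − σ√T = 2.666030 − 0.386471 = 2.279559
N(d₁) = 0.996162,  N(d₂) = 0.988683,  e^(−rT) = 0.968463
E₀ = V₀·N(d₁) − D·e^(−rT)·N(d₂)
   = 56.0417·0.996162 − 22.2530·0.968463·0.988683 = 34.519326
B₀ = V₀ − E₀ = 56.0417 − 34.519326 = 21.522374

B0=21.5224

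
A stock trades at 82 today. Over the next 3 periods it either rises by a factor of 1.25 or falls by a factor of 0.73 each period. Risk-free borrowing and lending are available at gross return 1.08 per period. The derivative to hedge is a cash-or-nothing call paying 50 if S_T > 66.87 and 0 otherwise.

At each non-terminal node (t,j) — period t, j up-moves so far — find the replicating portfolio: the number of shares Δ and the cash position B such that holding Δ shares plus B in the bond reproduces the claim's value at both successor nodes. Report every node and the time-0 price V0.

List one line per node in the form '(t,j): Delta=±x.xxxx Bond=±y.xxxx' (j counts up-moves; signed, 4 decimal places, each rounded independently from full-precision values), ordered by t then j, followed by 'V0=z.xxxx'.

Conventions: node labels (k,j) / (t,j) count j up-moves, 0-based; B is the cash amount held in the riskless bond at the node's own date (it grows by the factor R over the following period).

(0,0): Delta=0.4424 Bond=-6.5406
(1,0): Delta=1.0011 Bond=-40.5048
(1,1): Delta=0.2840 Bond=9.1790
(2,0): Delta=0.0000 Bond=0.0000
(2,1): Delta=1.2850 Bond=-64.9929
(2,2): Delta=0.0000 Bond=46.2963
V0=29.7388

No-arbitrage ⇒ martingale measure with p* = (R−d)/(u−d) = 0.6731.
At maturity the claim pays: V(3,0)=0.0000, V(3,1)=0.0000, V(3,2)=50.0000, V(3,3)=50.0000
Node (2,0) S=43.6978: V=(p*·0.0000+(1−p*)·0.0000)/1.08=0.0000; Δ=(0.0000−0.0000)/(54.6222−31.8994)=0.0000; B=V−Δ·S=0.0000
Node (2,1) S=74.8250: V=(p*·50.0000+(1−p*)·0.0000)/1.08=31.1610; Δ=(50.0000−0.0000)/(93.5312−54.6223)=1.2850; B=V−Δ·S=-64.9929
Node (2,2) S=128.1250: V=(p*·50.0000+(1−p*)·50.0000)/1.08=46.2963; Δ=(50.0000−50.0000)/(160.1562−93.5312)=0.0000; B=V−Δ·S=46.2963
Node (1,0) S=59.8600: V=(p*·31.1610+(1−p*)·0.0000)/1.08=19.4201; Δ=(31.1610−0.0000)/(74.8250−43.6978)=1.0011; B=V−Δ·S=-40.5048
Node (1,1) S=102.5000: V=(p*·46.2963+(1−p*)·31.1610)/1.08=38.2854; Δ=(46.2963−31.1610)/(128.1250−74.8250)=0.2840; B=V−Δ·S=9.1790
Node (0,0) S=82.0000: V=(p*·38.2854+(1−p*)·19.4201)/1.08=29.7388; Δ=(38.2854−19.4201)/(102.5000−59.8600)=0.4424; B=V−Δ·S=-6.5406
As a check, the time-0 holding Δ(0,0)·S0 + B(0,0) comes to 29.7388 — exactly V0.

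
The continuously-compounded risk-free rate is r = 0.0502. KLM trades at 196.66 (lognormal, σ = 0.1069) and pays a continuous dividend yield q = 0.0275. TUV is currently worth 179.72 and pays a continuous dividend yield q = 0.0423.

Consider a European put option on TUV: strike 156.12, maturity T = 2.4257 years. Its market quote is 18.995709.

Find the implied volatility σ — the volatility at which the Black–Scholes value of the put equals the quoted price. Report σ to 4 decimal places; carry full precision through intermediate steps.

At σ = 0.3194 the Black–Scholes value reproduces the quote:
σ√T = 0.3194·√2.4257 = 0.497455
d₁ = (ln(S/K) + (r−q+σ²/2)T) / (σ√T) = (ln(179.72/156.12) + (0.0502−0.0423+0.3194²/2)·2.4257) / 0.497455 = (0.140775 + 0.142894) / 0.497455 = 0.570240
d₂ = d₁ − σ√T = 0.570240 − 0.497455 = 0.072786
e^{−rT} = 0.885352
e^{−qT} = 0.902481
N(−d₁) = 0.284257,  N(−d₂) = 0.470988
V = K·e^{−rT}·N(−d₂) − S·e^{−qT}·N(−d₁) = 65.100534 − 46.104825 = 18.995709 (the quoted price), and the Black–Scholes price is strictly increasing in σ, so σ is unique

sigma = 0.3194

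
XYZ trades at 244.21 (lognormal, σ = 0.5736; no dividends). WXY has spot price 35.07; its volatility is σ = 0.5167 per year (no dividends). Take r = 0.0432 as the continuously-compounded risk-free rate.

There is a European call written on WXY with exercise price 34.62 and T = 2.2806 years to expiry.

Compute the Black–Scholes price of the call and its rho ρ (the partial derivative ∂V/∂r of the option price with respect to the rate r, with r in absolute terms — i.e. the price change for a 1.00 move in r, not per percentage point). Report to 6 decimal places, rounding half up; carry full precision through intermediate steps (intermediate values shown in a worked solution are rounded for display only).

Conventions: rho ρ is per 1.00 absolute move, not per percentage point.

σ√T = 0.5167·√2.2806 = 0.780303
d₁ = (ln(S/K) + (r+σ²/2)T) / (σ√T) = (ln(35.07/34.62) + (0.0432+0.5167²/2)·2.2806) / 0.780303 = (0.012915 + 0.402958) / 0.780303 = 0.532963
d₂ = d₁ − σ√T = 0.532963 − 0.780303 = -0.247339
e^{−rT} = 0.906176
N(d₁) = 0.702970,  N(d₂) = 0.402323
Call price V = S·N(d₁) − K·e^{−rT}·N(d₂) = 24.653173 − 12.621592 = 12.031581
ρ = K·T·e^{−rT}·N(d₂) = 28.784803

price = 12.031581
ρ = 28.784803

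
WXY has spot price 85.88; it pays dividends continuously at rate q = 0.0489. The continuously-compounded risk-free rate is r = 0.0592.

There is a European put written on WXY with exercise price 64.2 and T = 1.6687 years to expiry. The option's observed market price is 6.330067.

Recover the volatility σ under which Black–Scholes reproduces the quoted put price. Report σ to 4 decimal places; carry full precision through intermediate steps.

sigma = 0.4171

At σ = 0.4171 the Black–Scholes value reproduces the quote:
σ√T = 0.4171·√1.6687 = 0.538802
d₁ = (ln(S/K) + (r−q+σ²/2)T) / (σ√T) = (ln(85.88/64.2) + (0.0592−0.0489+0.4171²/2)·1.6687) / 0.538802 = (0.290948 + 0.162341) / 0.538802 = 0.841291
d₂ = d₁ − σ√T = 0.841291 − 0.538802 = 0.302489
e^{−rT} = 0.905936
e^{−qT} = 0.921641
N(−d₁) = 0.200093,  N(−d₂) = 0.381140
V = K·e^{−rT}·N(−d₂) − S·e^{−qT}·N(−d₁) = 22.167499 − 15.837432 = 6.330067 (equal to the quote); since ∂V/∂σ > 0 for all σ, the implied volatility is unique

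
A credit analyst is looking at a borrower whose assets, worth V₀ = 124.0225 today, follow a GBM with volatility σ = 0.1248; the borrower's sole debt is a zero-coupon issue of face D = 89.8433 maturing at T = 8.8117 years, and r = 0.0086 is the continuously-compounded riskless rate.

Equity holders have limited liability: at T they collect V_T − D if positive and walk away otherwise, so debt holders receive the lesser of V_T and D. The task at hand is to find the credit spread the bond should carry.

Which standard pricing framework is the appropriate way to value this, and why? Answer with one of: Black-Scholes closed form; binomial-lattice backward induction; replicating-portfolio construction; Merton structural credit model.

Key observation: with the firm-asset dynamics (V₀ = 124.0225) and a single zero-coupon liability of face 89.8433 given, debt value, spread, and default probability all derive from the option view of the balance sheet.

framework: Merton structural credit model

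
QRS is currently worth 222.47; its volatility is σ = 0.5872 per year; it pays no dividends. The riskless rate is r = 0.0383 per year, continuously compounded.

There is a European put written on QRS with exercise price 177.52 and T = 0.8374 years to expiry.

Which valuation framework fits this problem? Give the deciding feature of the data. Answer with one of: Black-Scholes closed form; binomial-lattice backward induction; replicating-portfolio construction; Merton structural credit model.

Key observation: the instrument is a plain European put (strike 177.52) on a lognormal asset; the exact continuous-time formula applies directly.

framework: Black-Scholes closed form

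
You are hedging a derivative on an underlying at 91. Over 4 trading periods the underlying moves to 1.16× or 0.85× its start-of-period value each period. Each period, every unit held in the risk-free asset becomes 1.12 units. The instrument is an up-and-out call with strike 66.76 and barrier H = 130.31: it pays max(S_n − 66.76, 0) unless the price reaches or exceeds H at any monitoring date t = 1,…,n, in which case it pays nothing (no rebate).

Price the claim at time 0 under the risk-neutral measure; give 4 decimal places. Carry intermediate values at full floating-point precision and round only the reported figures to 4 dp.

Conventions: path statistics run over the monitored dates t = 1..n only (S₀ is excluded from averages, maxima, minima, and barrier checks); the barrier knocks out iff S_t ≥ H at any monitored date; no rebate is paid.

price = 9.8185

Risk-neutral up-probability p* = (R−d)/(u−d) = (1.12−0.85)/(1.16−0.85) = 0.8710; the claim prices as the p*-weighted sum of path payoffs discounted by R^4.
Enumerate all 2^4 = 16 price paths (U = up ×1.16, D = down ×0.85); each path with k up-moves has probability p*^k·(1−p*)^(4−k).
DDDD: M=77.3500, payoff=0.0000, prob=0.000277
UDDD: M=105.5600, payoff=0.0000, prob=0.001871
DUDD: M=89.7260, payoff=0.0000, prob=0.001871
UUDD: M=122.4496, payoff=21.7098, prob=0.012630
DDUD: M=77.3500, payoff=0.0000, prob=0.001871
UDUD: M=105.5600, payoff=21.7098, prob=0.012630
DUUD: M=104.0822, payoff=21.7098, prob=0.012630
UUUD: M=142.0415, payoff=0.0000, prob=0.085252
DDDU: M=77.3500, payoff=0.0000, prob=0.001871
UDDU: M=105.5600, payoff=21.7098, prob=0.012630
DUDU: M=89.7260, payoff=21.7098, prob=0.012630
UUDU: M=122.4496, payoff=53.9753, prob=0.085252
DDUU: M=88.4698, payoff=21.7098, prob=0.012630
UDUU: M=120.7353, payoff=53.9753, prob=0.085252
DUUU: M=120.7353, payoff=53.9753, prob=0.085252
UUUU: M=164.7682, payoff=0.0000, prob=0.575451
Price = Σ prob·payoff / R^4 = 15.449668 / 1.573519 = 9.8185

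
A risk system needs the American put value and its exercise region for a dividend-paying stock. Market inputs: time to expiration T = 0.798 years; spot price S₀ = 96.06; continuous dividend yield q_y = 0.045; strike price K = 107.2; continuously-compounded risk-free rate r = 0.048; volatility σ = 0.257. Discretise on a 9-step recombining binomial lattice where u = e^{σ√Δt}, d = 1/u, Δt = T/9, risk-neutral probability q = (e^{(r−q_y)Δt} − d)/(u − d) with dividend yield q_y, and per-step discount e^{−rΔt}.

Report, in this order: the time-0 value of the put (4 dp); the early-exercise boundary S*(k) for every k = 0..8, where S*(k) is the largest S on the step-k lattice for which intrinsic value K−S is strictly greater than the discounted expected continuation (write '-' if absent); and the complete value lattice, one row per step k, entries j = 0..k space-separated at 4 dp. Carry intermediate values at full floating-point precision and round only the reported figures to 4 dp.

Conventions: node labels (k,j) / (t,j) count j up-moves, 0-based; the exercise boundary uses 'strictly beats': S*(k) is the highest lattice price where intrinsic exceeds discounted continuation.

price = 15.4546
boundary = - - - 76.3549 70.7297 76.3549 82.4275 88.9831 96.0600
tree:
15.4546
20.0231 10.6936
25.2220 14.6266 6.5718
30.8451 19.4166 9.6206 3.3614
36.4703 24.9248 13.6832 5.3503 1.2588
41.6811 30.8451 18.7982 8.3206 2.2133 0.2466
46.5080 36.4703 24.7725 12.5597 3.8497 0.4786 0.0000
50.9793 41.6811 30.8451 18.2169 6.6058 0.9290 0.0000 0.0000
55.1211 46.5080 36.4703 24.7725 11.1400 1.8033 0.0000 0.0000 0.0000
58.9579 50.9793 41.6811 30.8451 18.2169 3.5002 0.0000 0.0000 0.0000 0.0000

Δt=0.08867, u=1.07953, d=0.92633, q=0.48261, disc=e^(-rΔt)=0.99575
k=9 terminal: V=max(K-S,0) → 58.9579 50.9793 41.6811 30.8451 18.2169 3.5002 0.0000 0.0000 0.0000 0.0000
k=8: j=0 S=52.0789 intr=55.1211 cont=54.8733 V=55.1211[EX]; j=1 S=60.6920 intr=46.5080 cont=46.2944 V=46.5080[EX]; j=2 S=70.7297 intr=36.4703 cont=36.2966 V=36.4703[EX]; j=3 S=82.4275 intr=24.7725 cont=24.6454 V=24.7725[EX]; j=4 S=96.0600 intr=11.1400 cont=11.0672 V=11.1400[EX]; j=5 S=111.9471 intr=0.0000 cont=1.8033 V=1.8033[hold]; j=6 S=130.4617 intr=0.0000 cont=0.0000 V=0.0000[hold]; j=7 S=152.0385 intr=0.0000 cont=0.0000 V=0.0000[hold]; j=8 S=177.1837 intr=0.0000 cont=0.0000 V=0.0000[hold]  S*(8)=96.0600
k=7: j=0 S=56.2207 intr=50.9793 cont=50.7479 V=50.9793[EX]; j=1 S=65.5189 intr=41.6811 cont=41.4867 V=41.6811[EX]; j=2 S=76.3549 intr=30.8451 cont=30.6938 V=30.8451[EX]; j=3 S=88.9831 intr=18.2169 cont=18.1160 V=18.2169[EX]; j=4 S=103.6998 intr=3.5002 cont=6.6058 V=6.6058[hold]; j=5 S=120.8504 intr=0.0000 cont=0.9290 V=0.9290[hold]; j=6 S=140.8375 intr=0.0000 cont=0.0000 V=0.0000[hold]; j=7 S=164.1302 intr=0.0000 cont=0.0000 V=0.0000[hold]  S*(7)=88.9831
k=6: j=0 S=60.6920 intr=46.5080 cont=46.2944 V=46.5080[EX]; j=1 S=70.7297 intr=36.4703 cont=36.2966 V=36.4703[EX]; j=2 S=82.4275 intr=24.7725 cont=24.6454 V=24.7725[EX]; j=3 S=96.0600 intr=11.1400 cont=12.5597 V=12.5597[hold]; j=4 S=111.9471 intr=0.0000 cont=3.8497 V=3.8497[hold]; j=5 S=130.4617 intr=0.0000 cont=0.4786 V=0.4786[hold]; j=6 S=152.0385 intr=0.0000 cont=0.0000 V=0.0000[hold]  S*(6)=82.4275
k=5: j=0 S=65.5189 intr=41.6811 cont=41.4867 V=41.6811[EX]; j=1 S=76.3549 intr=30.8451 cont=30.6938 V=30.8451[EX]; j=2 S=88.9831 intr=18.2169 cont=18.7982 V=18.7982[hold]; j=3 S=103.6998 intr=3.5002 cont=8.3206 V=8.3206[hold]; j=4 S=120.8504 intr=0.0000 cont=2.2133 V=2.2133[hold]; j=5 S=140.8375 intr=0.0000 cont=0.2466 V=0.2466[hold]  S*(5)=76.3549
k=4: j=0 S=70.7297 intr=36.4703 cont=36.2966 V=36.4703[EX]; j=1 S=82.4275 intr=24.7725 cont=24.9248 V=24.9248[hold]; j=2 S=96.0600 intr=11.1400 cont=13.6832 V=13.6832[hold]; j=3 S=111.9471 intr=0.0000 cont=5.3503 V=5.3503[hold]; j=4 S=130.4617 intr=0.0000 cont=1.2588 V=1.2588[hold]  S*(4)=70.7297
k=3: j=0 S=76.3549 intr=30.8451 cont=30.7670 V=30.8451[EX]; j=1 S=88.9831 intr=18.2169 cont=19.4166 V=19.4166[hold]; j=2 S=103.6998 intr=3.5002 cont=9.6206 V=9.6206[hold]; j=3 S=120.8504 intr=0.0000 cont=3.3614 V=3.3614[hold]  S*(3)=76.3549
k=2: j=0 S=82.4275 intr=24.7725 cont=25.2220 V=25.2220[hold]; j=1 S=96.0600 intr=11.1400 cont=14.6266 V=14.6266[hold]; j=2 S=111.9471 intr=0.0000 cont=6.5718 V=6.5718[hold]  S*(2)=-
k=1: j=0 S=88.9831 intr=18.2169 cont=20.0231 V=20.0231[hold]; j=1 S=103.6998 intr=3.5002 cont=10.6936 V=10.6936[hold]  S*(1)=-
k=0: j=0 S=96.0600 intr=11.1400 cont=15.4546 V=15.4546[hold]  S*(0)=-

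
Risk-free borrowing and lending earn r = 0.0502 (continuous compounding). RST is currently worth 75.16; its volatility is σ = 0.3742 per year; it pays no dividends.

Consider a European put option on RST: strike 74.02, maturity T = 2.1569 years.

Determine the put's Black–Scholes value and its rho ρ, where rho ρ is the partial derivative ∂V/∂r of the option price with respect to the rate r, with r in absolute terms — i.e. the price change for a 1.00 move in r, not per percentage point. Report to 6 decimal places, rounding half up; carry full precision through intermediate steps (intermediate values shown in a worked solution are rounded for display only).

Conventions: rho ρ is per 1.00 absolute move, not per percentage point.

σ√T = 0.3742·√2.1569 = 0.549565
d₁ = (ln(S/K) + (r+σ²/2)T) / (σ√T) = (ln(75.16/74.02) + (0.0502+0.3742²/2)·2.1569) / 0.549565 = (0.015284 + 0.259287) / 0.549565 = 0.499615
d₂ = d₁ − σ√T = 0.499615 − 0.549565 = -0.049949
e^{−rT} = 0.897380
N(−d₁) = 0.308673,  N(−d₂) = 0.519919
Put price V = K·e^{−rT}·N(−d₂) − S·N(−d₁) = 34.535094 − 23.199863 = 11.335230
ρ = −K·T·e^{−rT}·N(−d₂) = -74.488743

price = 11.335230
ρ = -74.488743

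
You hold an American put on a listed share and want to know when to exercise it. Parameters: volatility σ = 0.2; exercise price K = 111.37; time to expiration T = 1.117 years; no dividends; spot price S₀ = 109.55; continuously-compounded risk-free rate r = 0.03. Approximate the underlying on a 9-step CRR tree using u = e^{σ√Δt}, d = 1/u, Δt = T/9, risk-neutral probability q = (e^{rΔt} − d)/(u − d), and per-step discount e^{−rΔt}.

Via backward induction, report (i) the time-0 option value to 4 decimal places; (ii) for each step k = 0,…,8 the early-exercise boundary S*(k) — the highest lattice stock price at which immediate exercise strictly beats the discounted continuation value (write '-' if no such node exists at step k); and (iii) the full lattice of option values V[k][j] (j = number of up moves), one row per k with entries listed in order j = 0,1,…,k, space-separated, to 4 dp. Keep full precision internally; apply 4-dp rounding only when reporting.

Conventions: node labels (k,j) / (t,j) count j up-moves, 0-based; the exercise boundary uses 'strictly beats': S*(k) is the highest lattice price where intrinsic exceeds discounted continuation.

Δt=0.12411, u=1.07300, d=0.93197, q=0.50884, disc=e^(-rΔt)=0.99628
k=9 terminal: V=max(K-S,0) → 53.2650 44.4720 34.3483 22.6926 9.2731 0.0000 0.0000 0.0000 0.0000 0.0000
k=8: j=0 S=62.3467 intr=49.0233 cont=48.6094 V=49.0233[EX]; j=1 S=71.7816 intr=39.5884 cont=39.1745 V=39.5884[EX]; j=2 S=82.6443 intr=28.7257 cont=28.3118 V=28.7257[EX]; j=3 S=95.1508 intr=16.2192 cont=15.8053 V=16.2192[EX]; j=4 S=109.5500 intr=1.8200 cont=4.5376 V=4.5376[hold]; j=5 S=126.1282 intr=0.0000 cont=0.0000 V=0.0000[hold]; j=6 S=145.2151 intr=0.0000 cont=0.0000 V=0.0000[hold]; j=7 S=167.1905 intr=0.0000 cont=0.0000 V=0.0000[hold]; j=8 S=192.4914 intr=0.0000 cont=0.0000 V=0.0000[hold]  S*(8)=95.1508
k=7: j=0 S=66.8980 intr=44.4720 cont=44.0581 V=44.4720[EX]; j=1 S=77.0217 intr=34.3483 cont=33.9344 V=34.3483[EX]; j=2 S=88.6774 intr=22.6926 cont=22.2787 V=22.6926[EX]; j=3 S=102.0969 intr=9.2731 cont=10.2369 V=10.2369[hold]; j=4 S=117.5472 intr=0.0000 cont=2.2204 V=2.2204[hold]; j=5 S=135.3356 intr=0.0000 cont=0.0000 V=0.0000[hold]; j=6 S=155.8159 intr=0.0000 cont=0.0000 V=0.0000[hold]; j=7 S=179.3955 intr=0.0000 cont=0.0000 V=0.0000[hold]  S*(7)=88.6774
k=6: j=0 S=71.7816 intr=39.5884 cont=39.1745 V=39.5884[EX]; j=1 S=82.6443 intr=28.7257 cont=28.3118 V=28.7257[EX]; j=2 S=95.1508 intr=16.2192 cont=16.2939 V=16.2939[hold]; j=3 S=109.5500 intr=1.8200 cont=6.1349 V=6.1349[hold]; j=4 S=126.1282 intr=0.0000 cont=1.0865 V=1.0865[hold]; j=5 S=145.2151 intr=0.0000 cont=0.0000 V=0.0000[hold]; j=6 S=167.1905 intr=0.0000 cont=0.0000 V=0.0000[hold]  S*(6)=82.6443
k=5: j=0 S=77.0217 intr=34.3483 cont=33.9344 V=34.3483[EX]; j=1 S=88.6774 intr=22.6926 cont=22.3166 V=22.6926[EX]; j=2 S=102.0969 intr=9.2731 cont=11.0832 V=11.0832[hold]; j=3 S=117.5472 intr=0.0000 cont=3.5528 V=3.5528[hold]; j=4 S=135.3356 intr=0.0000 cont=0.5317 V=0.5317[hold]; j=5 S=155.8159 intr=0.0000 cont=0.0000 V=0.0000[hold]  S*(5)=88.6774
k=4: j=0 S=82.6443 intr=28.7257 cont=28.3118 V=28.7257[EX]; j=1 S=95.1508 intr=16.2192 cont=16.7229 V=16.7229[hold]; j=2 S=109.5500 intr=1.8200 cont=7.2245 V=7.2245[hold]; j=3 S=126.1282 intr=0.0000 cont=2.0080 V=2.0080[hold]; j=4 S=145.2151 intr=0.0000 cont=0.2602 V=0.2602[hold]  S*(4)=82.6443
k=3: j=0 S=88.6774 intr=22.6926 cont=22.5341 V=22.6926[EX]; j=1 S=102.0969 intr=9.2731 cont=11.8455 V=11.8455[hold]; j=2 S=117.5472 intr=0.0000 cont=4.5532 V=4.5532[hold]; j=3 S=135.3356 intr=0.0000 cont=1.1145 V=1.1145[hold]  S*(3)=88.6774
k=2: j=0 S=95.1508 intr=16.2192 cont=17.1093 V=17.1093[hold]; j=1 S=109.5500 intr=1.8200 cont=8.1046 V=8.1046[hold]; j=2 S=126.1282 intr=0.0000 cont=2.7930 V=2.7930[hold]  S*(2)=-
k=1: j=0 S=102.0969 intr=9.2731 cont=12.4808 V=12.4808[hold]; j=1 S=117.5472 intr=0.0000 cont=5.3818 V=5.3818[hold]  S*(1)=-
k=0: j=0 S=109.5500 intr=1.8200 cont=8.8356 V=8.8356[hold]  S*(0)=-

price = 8.8356
boundary = - - - 88.6774 82.6443 88.6774 82.6443 88.6774 95.1508
tree:
8.8356
12.4808 5.3818
17.1093 8.1046 2.7930
22.6926 11.8455 4.5532 1.1145
28.7257 16.7229 7.2245 2.0080 0.2602
34.3483 22.6926 11.0832 3.5528 0.5317 0.0000
39.5884 28.7257 16.2939 6.1349 1.0865 0.0000 0.0000
44.4720 34.3483 22.6926 10.2369 2.2204 0.0000 0.0000 0.0000
49.0233 39.5884 28.7257 16.2192 4.5376 0.0000 0.0000 0.0000 0.0000
53.2650 44.4720 34.3483 22.6926 9.2731 0.0000 0.0000 0.0000 0.0000 0.0000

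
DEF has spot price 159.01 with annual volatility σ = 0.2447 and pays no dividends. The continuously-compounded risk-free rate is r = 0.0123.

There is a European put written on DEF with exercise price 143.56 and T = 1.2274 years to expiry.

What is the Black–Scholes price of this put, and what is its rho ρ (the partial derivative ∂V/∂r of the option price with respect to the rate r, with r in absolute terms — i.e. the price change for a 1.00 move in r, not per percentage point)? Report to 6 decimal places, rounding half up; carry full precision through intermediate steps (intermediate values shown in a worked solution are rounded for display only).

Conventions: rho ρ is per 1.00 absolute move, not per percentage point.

σ√T = 0.2447·√1.2274 = 0.271098
d₁ = (ln(S/K) + (r+σ²/2)T) / (σ√T) = (ln(159.01/143.56) + (0.0123+0.2447²/2)·1.2274) / 0.271098 = (0.102214 + 0.051844) / 0.271098 = 0.568274
d₂ = d₁ − σ√T = 0.568274 − 0.271098 = 0.297176
e^{−rT} = 0.985016
N(−d₁) = 0.284924,  N(−d₂) = 0.383166
Put price V = K·e^{−rT}·N(−d₂) − S·N(−d₁) = 54.183130 − 45.305833 = 8.877297
ρ = −K·T·e^{−rT}·N(−d₂) = -66.504373

price = 8.877297
ρ = -66.504373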